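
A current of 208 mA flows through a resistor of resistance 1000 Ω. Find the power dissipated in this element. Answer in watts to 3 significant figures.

43.3 W

Knowing I and R, the power is just I²R — no need to find V first.
P = (0.2080 A)² × 1000 Ω = 43.26 W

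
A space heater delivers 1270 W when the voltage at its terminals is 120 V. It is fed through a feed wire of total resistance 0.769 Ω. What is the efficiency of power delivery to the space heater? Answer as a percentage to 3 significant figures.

I = P / V = 1270 / 120 = 10.58 A through the feed wire.
P_line = I² R_line = (10.58)² × 0.769 = 86.13 W
P_source = P_load + P_line = 1270 + 86.13 = 1356 W
η = P_load / P_source = 1270 / 1356 = 0.9365

93.6 %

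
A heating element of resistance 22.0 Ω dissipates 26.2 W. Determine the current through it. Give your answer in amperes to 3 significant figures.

1.09 A

Rearranging the power relation for the two known quantities gives I = √(P / R).
I = √(26.2 / 22.0) = 1.091 A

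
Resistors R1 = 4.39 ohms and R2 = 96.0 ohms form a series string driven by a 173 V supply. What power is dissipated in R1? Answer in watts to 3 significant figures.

The current is common to all series resistors; compute it, then apply P = I²R for the target.
R_total = 4.39 + 96.0 = 100.4 Ω
I = V / R_total = 173 / 100.4 = 1.723 A
P_R1 = I² × R1 = (1.723)² × 4.39 = 13.04 W

13.0 W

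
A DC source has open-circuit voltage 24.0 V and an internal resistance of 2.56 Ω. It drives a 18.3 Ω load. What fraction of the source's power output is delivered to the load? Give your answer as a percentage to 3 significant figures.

87.7 %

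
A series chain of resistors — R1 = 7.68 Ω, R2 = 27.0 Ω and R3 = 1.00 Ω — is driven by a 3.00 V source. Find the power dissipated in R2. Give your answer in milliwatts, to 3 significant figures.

191 mW

Every series element carries the same I. Get I from the total resistance, then P = I² × R2.
R_total = 7.68 + 27.0 + 1.00 = 35.68 Ω
I = V / R_total = 3.00 / 35.68 = 0.08408 A
P_R2 = I² × R2 = (0.08408)² × 27.0 = 0.1909 W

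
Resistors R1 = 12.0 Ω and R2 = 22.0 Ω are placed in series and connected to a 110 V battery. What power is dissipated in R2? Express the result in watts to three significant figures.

230 W

Series elements share the same current, so find I first, then use P = I²R.
R_total = 12.0 + 22.0 = 34.00 Ω
I = V / R_total = 110 / 34.00 = 3.235 A
P_R2 = I² × R2 = (3.235)² × 22.0 = 230.3 W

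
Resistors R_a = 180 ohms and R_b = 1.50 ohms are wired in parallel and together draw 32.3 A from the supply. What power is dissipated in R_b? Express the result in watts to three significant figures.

1540 W

We need the common branch voltage; get it from I_total × R_eq, then P = V²/R for the branch.
1/R_eq = 1/180 + 1/1.50 ⇒ R_eq = 1.488 Ω
V = I_total × R_eq = 32.30 × 1.488 = 48.05 V
P_R_b = V² / R_b = (48.05)² / 1.50 = 1539 W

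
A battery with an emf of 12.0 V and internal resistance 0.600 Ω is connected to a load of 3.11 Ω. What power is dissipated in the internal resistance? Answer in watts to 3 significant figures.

Internal loss is I²r, with I set by the total series resistance r+R.
I = ε / (r + R) = 12.0 / (0.600 + 3.11) = 3.235 A
P_int = I² r = (3.235)² × 0.600 = 6.277 W

6.28 W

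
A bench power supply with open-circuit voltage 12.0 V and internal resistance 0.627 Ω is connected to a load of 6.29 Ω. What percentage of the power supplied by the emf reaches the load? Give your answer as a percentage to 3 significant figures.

90.9 %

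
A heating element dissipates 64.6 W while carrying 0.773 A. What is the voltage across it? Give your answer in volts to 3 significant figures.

Rearranging the power relation for the two known quantities gives V = P / I.
V = 64.6 / 0.7730 = 83.57 V

83.6 V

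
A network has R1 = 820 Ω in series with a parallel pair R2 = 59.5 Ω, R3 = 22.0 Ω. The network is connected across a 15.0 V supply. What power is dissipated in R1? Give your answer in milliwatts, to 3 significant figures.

Replace R2 and R3 with their parallel equivalent so the circuit becomes R1 in series with R_p.
R_p = (59.5×22.0)/(59.5+22.0) = 16.06 Ω
R_total = 820 + 16.06 = 836.1 Ω
I = V / R_total = 15.0 / 836.1 = 0.01794 A
The full supply current passes through R1: P = I²R.
P_R1 = (0.01794)² × 820 = 0.2639 W

264 mW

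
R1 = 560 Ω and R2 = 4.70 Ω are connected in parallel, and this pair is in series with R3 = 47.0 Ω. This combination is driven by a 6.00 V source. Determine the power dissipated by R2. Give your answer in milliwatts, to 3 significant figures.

Combine R1 and R2 into their parallel equivalent first, reducing the network to two series resistors.
R_p = (560×4.70)/(560+4.70) = 4.661 Ω
R_total = R_p + 47.0 = 4.661 + 47.0 = 51.66 Ω
I = V / R_total = 6.00 / 51.66 = 0.1161 A
Voltage across the parallel pair: V_p = I × R_p = 0.1161 × 4.661 = 0.5413 V
R2 sits across V_p; its power is V_p²/R.
P_R2 = (0.5413)² / 4.70 = 0.06235 W

62.3 mW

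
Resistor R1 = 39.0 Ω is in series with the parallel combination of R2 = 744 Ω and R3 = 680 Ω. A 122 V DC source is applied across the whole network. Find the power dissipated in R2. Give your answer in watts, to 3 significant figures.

Collapse R2‖R3 to a single equivalent, reducing the network to two series elements.
R_p = (744×680)/(744+680) = 355.3 Ω
R_total = 39.0 + 355.3 = 394.3 Ω
I = V / R_total = 122 / 394.3 = 0.3094 A
Voltage across the parallel pair: V_p = I × R_p = 0.3094 × 355.3 = 109.9 V
With V_p across R2, its power is V_p²/R2.
P_R2 = (109.9)² / 744 = 16.24 W

16.2 W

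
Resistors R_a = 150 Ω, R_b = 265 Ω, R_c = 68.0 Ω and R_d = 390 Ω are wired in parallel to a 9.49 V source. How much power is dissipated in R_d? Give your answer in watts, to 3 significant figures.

0.231 W

Parallel branches share the same voltage; P = V²/R gives the branch power in one step.
P_R_d = V² / R_d = (9.49)² / 390 Ω = 0.2309 W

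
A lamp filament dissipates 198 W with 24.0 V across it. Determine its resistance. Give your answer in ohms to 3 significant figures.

2.91 Ω

From P = V I = I²R = V²/R, with the two given quantities we get R = V² / P.
R = (24.0)² / 198 = 2.909 Ω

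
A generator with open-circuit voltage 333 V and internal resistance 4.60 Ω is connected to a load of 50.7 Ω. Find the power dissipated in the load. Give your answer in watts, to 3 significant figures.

With r and R in series, I = ε/(r+R); the load dissipates I²R.
I = ε / (r + R) = 333 / (4.60 + 50.7) = 6.022 A
P_load = I² R = (6.022)² × 50.7 = 1838 W

1840 W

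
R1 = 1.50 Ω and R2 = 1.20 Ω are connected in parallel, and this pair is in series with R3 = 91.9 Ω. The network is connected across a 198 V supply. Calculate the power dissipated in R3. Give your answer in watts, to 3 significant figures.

Combine R1 and R2 into their parallel equivalent first, reducing the network to two series resistors.
R_p = (1.50×1.20)/(1.50+1.20) = 0.6667 Ω
R_total = R_p + 91.9 = 0.6667 + 91.9 = 92.57 Ω
I = V / R_total = 198 / 92.57 = 2.139 A
R3 is the series element, so its power is I²R.
P_R3 = (2.139)² × 91.9 = 420.5 W

420 W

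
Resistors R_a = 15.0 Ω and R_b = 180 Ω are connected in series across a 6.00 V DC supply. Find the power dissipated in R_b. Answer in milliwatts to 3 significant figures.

Every series element carries the same I. Get I from the total resistance, then P = I² × R_b.
R_total = 15.0 + 180 = 195.0 Ω
I = V / R_total = 6.00 / 195.0 = 0.03077 A
P_R_b = I² × R_b = (0.03077)² × 180 = 0.1704 W

170 mW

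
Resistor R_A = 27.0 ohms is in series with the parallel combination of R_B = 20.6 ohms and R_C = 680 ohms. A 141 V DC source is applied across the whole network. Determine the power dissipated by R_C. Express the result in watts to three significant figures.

5.29 W

Replace R_B and R_C with their parallel equivalent so the circuit becomes R_A in series with R_p.
R_p = (20.6×680)/(20.6+680) = 19.99 Ω
R_total = 27.0 + 19.99 = 46.99 Ω
I = V / R_total = 141 / 46.99 = 3.000 A
Voltage across the parallel pair: V_p = I × R_p = 3.000 × 19.99 = 59.99 V
With V_p across R_C, its power is V_p²/R_C.
P_R_C = (59.99)² / 680 = 5.292 W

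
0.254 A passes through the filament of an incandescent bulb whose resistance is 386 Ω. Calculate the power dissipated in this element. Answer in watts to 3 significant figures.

24.9 W

The current through and the resistance of the element are both given; use P = I²R.
P = (0.2540 A)² × 386 Ω = 24.90 W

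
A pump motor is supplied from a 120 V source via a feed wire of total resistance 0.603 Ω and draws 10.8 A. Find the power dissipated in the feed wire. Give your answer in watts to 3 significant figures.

70.3 W

The feed wire is a series resistance carrying the load current; its dissipation is I²R_line.
The feed wire carries the full 10.8 A.
P_line = I² R_line = (10.80)² × 0.603 = 70.33 W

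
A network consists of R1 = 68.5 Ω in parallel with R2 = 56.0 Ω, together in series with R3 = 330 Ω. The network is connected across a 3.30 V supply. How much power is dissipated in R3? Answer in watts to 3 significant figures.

0.0276 W

Reduce the parallel combination to a single R_p; the circuit then becomes R_p in series with the remaining resistor.
R_p = (68.5×56.0)/(68.5+56.0) = 30.81 Ω
R_total = R_p + 330 = 30.81 + 330 = 360.8 Ω
I = V / R_total = 3.30 / 360.8 = 0.009146 A
All the supply current flows through R3; use P = I²R3.
P_R3 = (0.009146)² × 330 = 0.02760 W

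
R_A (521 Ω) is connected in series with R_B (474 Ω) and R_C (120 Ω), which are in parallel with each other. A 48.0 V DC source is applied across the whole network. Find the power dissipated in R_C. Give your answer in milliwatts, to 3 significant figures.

Reduce the parallel pair to R_p first; the network is then a simple series string.
R_p = (474×120)/(474+120) = 95.76 Ω
R_total = 521 + 95.76 = 616.8 Ω
I = V / R_total = 48.0 / 616.8 = 0.07783 A
Voltage across the parallel pair: V_p = I × R_p = 0.07783 × 95.76 = 7.452 V
With V_p across R_C, its power is V_p²/R_C.
P_R_C = (7.452)² / 120 = 0.4628 W

463 mW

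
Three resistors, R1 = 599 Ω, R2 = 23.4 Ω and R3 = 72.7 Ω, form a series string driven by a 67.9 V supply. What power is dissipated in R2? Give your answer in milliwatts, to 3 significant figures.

Every series element carries the same I. Get I from the total resistance, then P = I² × R2.
R_total = 599 + 23.4 + 72.7 = 695.1 Ω
I = V / R_total = 67.9 / 695.1 = 0.09768 A
P_R2 = I² × R2 = (0.09768)² × 23.4 = 0.2233 W

223 mW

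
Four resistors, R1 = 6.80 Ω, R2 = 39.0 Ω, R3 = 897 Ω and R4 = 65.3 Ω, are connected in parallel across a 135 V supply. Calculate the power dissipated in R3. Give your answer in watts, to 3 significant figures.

20.3 W

R3 sits directly across the source, so P = V²/R with V = 135 V.
P_R3 = V² / R3 = (135)² / 897 Ω = 20.32 W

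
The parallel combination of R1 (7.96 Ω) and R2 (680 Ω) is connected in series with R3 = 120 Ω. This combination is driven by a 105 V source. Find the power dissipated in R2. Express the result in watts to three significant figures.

0.0614 W

Combine R1 and R2 into their parallel equivalent first, reducing the network to two series resistors.
R_p = (7.96×680)/(7.96+680) = 7.868 Ω
R_total = R_p + 120 = 7.868 + 120 = 127.9 Ω
I = V / R_total = 105 / 127.9 = 0.8212 A
Voltage across the parallel pair: V_p = I × R_p = 0.8212 × 7.868 = 6.461 V
Use P = V²/R for R2 with V = V_p.
P_R2 = (6.461)² / 680 = 0.06139 W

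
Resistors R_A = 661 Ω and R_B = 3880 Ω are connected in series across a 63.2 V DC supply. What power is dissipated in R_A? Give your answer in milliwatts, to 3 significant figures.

Every series element carries the same I. Get I from the total resistance, then P = I² × R_A.
R_total = 661 + 3880 = 4541 Ω
I = V / R_total = 63.2 / 4541 = 0.01392 A
P_R_A = I² × R_A = (0.01392)² × 661 = 0.1280 W

128 mW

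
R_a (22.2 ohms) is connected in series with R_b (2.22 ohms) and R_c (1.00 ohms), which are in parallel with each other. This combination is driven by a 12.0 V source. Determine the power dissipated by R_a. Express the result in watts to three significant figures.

6.10 W

Collapse R_b‖R_c to a single equivalent, reducing the network to two series elements.
R_p = (2.22×1.00)/(2.22+1.00) = 0.6894 Ω
R_total = 22.2 + 0.6894 = 22.89 Ω
I = V / R_total = 12.0 / 22.89 = 0.5243 A
The full supply current passes through R_a: P = I²R.
P_R_a = (0.5243)² × 22.2 = 6.102 W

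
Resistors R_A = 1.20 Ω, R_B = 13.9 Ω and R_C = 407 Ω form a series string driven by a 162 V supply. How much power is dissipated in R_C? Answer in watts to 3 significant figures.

60.0 W

In a series string the same current flows through every resistor — find that current, then P = I²R for the one we want.
R_total = 1.20 + 13.9 + 407 = 422.1 Ω
I = V / R_total = 162 / 422.1 = 0.3838 A
P_R_C = I² × R_C = (0.3838)² × 407 = 59.95 W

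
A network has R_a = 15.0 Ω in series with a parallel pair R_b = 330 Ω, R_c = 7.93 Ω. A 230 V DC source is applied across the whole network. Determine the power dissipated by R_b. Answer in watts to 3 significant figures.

Reduce the parallel pair to R_p first; the network is then a simple series string.
R_p = (330×7.93)/(330+7.93) = 7.744 Ω
R_total = 15.0 + 7.744 = 22.74 Ω
I = V / R_total = 230 / 22.74 = 10.11 A
Voltage across the parallel pair: V_p = I × R_p = 10.11 × 7.744 = 78.31 V
R_b sees V_p directly, so P = V_p² / R_b.
P_R_b = (78.31)² / 330 = 18.58 W

18.6 W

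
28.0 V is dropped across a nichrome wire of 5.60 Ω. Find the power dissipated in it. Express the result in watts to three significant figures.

With V across and R both known, P = V²/R gives the dissipation directly.
P = (28.0 V)² / 5.60 Ω = 140.0 W

140 W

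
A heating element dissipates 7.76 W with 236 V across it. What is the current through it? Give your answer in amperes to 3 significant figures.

From P = V I = I²R = V²/R, with the two given quantities we get I = P / V.
I = 7.76 / 236 = 0.03288 A

0.0329 A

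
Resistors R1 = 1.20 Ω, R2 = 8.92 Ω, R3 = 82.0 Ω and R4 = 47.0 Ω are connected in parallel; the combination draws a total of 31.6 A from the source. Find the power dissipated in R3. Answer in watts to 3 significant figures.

Only the total current is stated, so first find the parallel equivalent to get the voltage across the combination.
1/R_eq = 1/1.20 + 1/8.92 + 1/82.0 + 1/47.0 ⇒ R_eq = 1.022 Ω
V = I_total × R_eq = 31.60 × 1.022 = 32.28 V
P_R3 = V² / R3 = (32.28)² / 82.0 = 12.71 W

12.7 W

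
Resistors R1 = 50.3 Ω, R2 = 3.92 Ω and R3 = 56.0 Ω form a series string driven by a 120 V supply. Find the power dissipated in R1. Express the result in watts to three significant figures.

59.6 W

Every series element carries the same I. Get I from the total resistance, then P = I² × R1.
R_total = 50.3 + 3.92 + 56.0 = 110.2 Ω
I = V / R_total = 120 / 110.2 = 1.089 A
P_R1 = I² × R1 = (1.089)² × 50.3 = 59.62 W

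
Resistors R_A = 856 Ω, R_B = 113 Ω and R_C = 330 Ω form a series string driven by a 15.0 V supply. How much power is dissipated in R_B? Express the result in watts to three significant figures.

0.0151 W

The current is common to all series resistors; compute it, then apply P = I²R for the target.
R_total = 856 + 113 + 330 = 1299 Ω
I = V / R_total = 15.0 / 1299 = 0.01155 A
P_R_B = I² × R_B = (0.01155)² × 113 = 0.01507 W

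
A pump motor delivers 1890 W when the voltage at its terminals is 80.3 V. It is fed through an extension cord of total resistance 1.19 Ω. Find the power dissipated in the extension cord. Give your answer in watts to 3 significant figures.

659 W

The extension cord and load are in series, so the same current flows in both; the loss is I²R_line.
I = P / V = 1890 / 80.3 = 23.54 A through the extension cord.
P_line = I² R_line = (23.54)² × 1.19 = 659.2 W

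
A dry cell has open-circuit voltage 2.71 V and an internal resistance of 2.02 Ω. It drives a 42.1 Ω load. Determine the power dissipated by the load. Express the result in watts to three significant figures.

The internal resistance and the load are in series, so the same I flows through both; get I from ε/(r+R), then I²R for the load.
I = ε / (r + R) = 2.71 / (2.02 + 42.1) = 0.06142 A
P_load = I² R = (0.06142)² × 42.1 = 0.1588 W

0.159 W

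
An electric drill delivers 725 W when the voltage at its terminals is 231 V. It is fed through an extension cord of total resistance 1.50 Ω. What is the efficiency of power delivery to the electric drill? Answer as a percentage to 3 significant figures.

I = P / V = 725 / 231 = 3.139 A through the extension cord.
P_line = I² R_line = (3.139)² × 1.50 = 14.78 W
P_source = P_load + P_line = 725.0 + 14.78 = 739.8 W
η = P_load / P_source = 725.0 / 739.8 = 0.9800

98.0 %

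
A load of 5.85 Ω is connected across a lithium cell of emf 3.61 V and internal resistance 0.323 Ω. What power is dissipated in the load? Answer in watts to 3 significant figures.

The internal resistance and the load are in series, so the same I flows through both; get I from ε/(r+R), then I²R for the load.
I = ε / (r + R) = 3.61 / (0.323 + 5.85) = 0.5848 A
P_load = I² R = (0.5848)² × 5.85 = 2.001 W

2.00 W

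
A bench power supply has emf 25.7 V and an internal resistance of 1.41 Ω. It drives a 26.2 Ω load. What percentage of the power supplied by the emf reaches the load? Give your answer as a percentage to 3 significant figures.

94.9 %

The source delivers εI, of which I²R reaches the load and I²r is lost; since I is common, η = R/(R+r).
η = R / (R + r) = 26.2 / (26.2 + 1.41) = 0.9489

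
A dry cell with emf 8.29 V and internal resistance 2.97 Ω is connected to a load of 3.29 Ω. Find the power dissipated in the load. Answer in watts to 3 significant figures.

5.77 W

Find the circuit current first, then P = I²R for the load (series elements share I).
I = ε / (r + R) = 8.29 / (2.97 + 3.29) = 1.324 A
P_load = I² R = (1.324)² × 3.29 = 5.770 W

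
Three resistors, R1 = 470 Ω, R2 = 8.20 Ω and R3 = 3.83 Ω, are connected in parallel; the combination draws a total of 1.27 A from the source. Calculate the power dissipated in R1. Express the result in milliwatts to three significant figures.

We need the common branch voltage; get it from I_total × R_eq, then P = V²/R for the branch.
1/R_eq = 1/470 + 1/8.20 + 1/3.83 ⇒ R_eq = 2.596 Ω
V = I_total × R_eq = 1.270 × 2.596 = 3.297 V
P_R1 = V² / R1 = (3.297)² / 470 = 0.02313 W

23.1 mW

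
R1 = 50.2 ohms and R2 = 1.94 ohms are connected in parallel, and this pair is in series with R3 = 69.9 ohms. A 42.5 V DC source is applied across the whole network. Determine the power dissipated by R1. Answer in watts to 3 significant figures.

0.0244 W

Reduce the parallel combination to a single R_p; the circuit then becomes R_p in series with the remaining resistor.
R_p = (50.2×1.94)/(50.2+1.94) = 1.868 Ω
R_total = R_p + 69.9 = 1.868 + 69.9 = 71.77 Ω
I = V / R_total = 42.5 / 71.77 = 0.5922 A
Voltage across the parallel pair: V_p = I × R_p = 0.5922 × 1.868 = 1.106 V
Use P = V²/R for R1 with V = V_p.
P_R1 = (1.106)² / 50.2 = 0.02437 W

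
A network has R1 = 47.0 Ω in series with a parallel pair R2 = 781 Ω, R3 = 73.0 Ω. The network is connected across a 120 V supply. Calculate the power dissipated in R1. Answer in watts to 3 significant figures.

Replace R2 and R3 with their parallel equivalent so the circuit becomes R1 in series with R_p.
R_p = (781×73.0)/(781+73.0) = 66.76 Ω
R_total = 47.0 + 66.76 = 113.8 Ω
I = V / R_total = 120 / 113.8 = 1.055 A
R1 is in the main series path, so its power is I²R1.
P_R1 = (1.055)² × 47.0 = 52.30 W

52.3 W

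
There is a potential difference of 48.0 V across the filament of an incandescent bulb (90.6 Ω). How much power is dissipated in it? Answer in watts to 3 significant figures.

25.4 W

With V across and R both known, P = V²/R gives the dissipation directly.
P = (48.0 V)² / 90.6 Ω = 25.43 W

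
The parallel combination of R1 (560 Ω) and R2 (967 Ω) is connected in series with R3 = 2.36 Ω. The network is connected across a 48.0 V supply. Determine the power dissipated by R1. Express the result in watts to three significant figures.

4.06 W

Combine R1 and R2 into their parallel equivalent first, reducing the network to two series resistors.
R_p = (560×967)/(560+967) = 354.6 Ω
R_total = R_p + 2.36 = 354.6 + 2.36 = 357.0 Ω
I = V / R_total = 48.0 / 357.0 = 0.1345 A
Voltage across the parallel pair: V_p = I × R_p = 0.1345 × 354.6 = 47.68 V
Use P = V²/R for R1 with V = V_p.
P_R1 = (47.68)² / 560 = 4.060 W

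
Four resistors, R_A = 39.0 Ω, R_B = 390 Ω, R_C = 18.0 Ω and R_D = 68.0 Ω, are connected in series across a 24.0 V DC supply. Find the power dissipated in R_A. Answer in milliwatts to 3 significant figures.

Series elements share the same current, so find I first, then use P = I²R.
R_total = 39.0 + 390 + 18.0 + 68.0 = 515.0 Ω
I = V / R_total = 24.0 / 515.0 = 0.04660 A
P_R_A = I² × R_A = (0.04660)² × 39.0 = 0.08470 W

84.7 mW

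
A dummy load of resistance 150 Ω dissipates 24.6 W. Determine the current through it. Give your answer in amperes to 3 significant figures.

0.405 A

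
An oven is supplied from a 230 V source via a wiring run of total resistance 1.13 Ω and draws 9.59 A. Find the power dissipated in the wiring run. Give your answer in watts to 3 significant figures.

The wiring run and load are in series, so the same current flows in both; the loss is I²R_line.
The wiring run carries the full 9.59 A.
P_line = I² R_line = (9.590)² × 1.13 = 103.9 W

104 W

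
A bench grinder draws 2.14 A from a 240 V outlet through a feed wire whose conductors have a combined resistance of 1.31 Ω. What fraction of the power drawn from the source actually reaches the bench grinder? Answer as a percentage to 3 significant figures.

98.8 %

The feed wire carries the full 2.14 A.
P_line = I² R_line = (2.140)² × 1.31 = 5.999 W
P_source = V I = 240 × 2.140 = 513.6 W; P_load = 507.6 W
η = P_load / P_source = 507.6 / 513.6 = 0.9883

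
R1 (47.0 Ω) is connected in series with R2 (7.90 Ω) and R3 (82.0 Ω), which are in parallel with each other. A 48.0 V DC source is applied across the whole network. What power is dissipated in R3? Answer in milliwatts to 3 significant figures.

497 mW

First combine the parallel branches into one equivalent R_p, then R1 + R_p is a series pair.
R_p = (7.90×82.0)/(7.90+82.0) = 7.206 Ω
R_total = 47.0 + 7.206 = 54.21 Ω
I = V / R_total = 48.0 / 54.21 = 0.8855 A
Voltage across the parallel pair: V_p = I × R_p = 0.8855 × 7.206 = 6.381 V
R3 is across V_p, so use P = V²/R for that branch.
P_R3 = (6.381)² / 82.0 = 0.4965 W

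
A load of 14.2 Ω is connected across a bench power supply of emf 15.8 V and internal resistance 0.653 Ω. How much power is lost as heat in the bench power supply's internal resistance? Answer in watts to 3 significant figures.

0.739 W

The source's internal resistance is just another series element carrying I; its dissipation is I²r.
I = ε / (r + R) = 15.8 / (0.653 + 14.2) = 1.064 A
P_int = I² r = (1.064)² × 0.653 = 0.7389 W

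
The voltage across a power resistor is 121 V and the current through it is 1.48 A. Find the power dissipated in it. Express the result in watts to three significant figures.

179 W

Both the voltage across and the current through the element are known, so P = V I applies directly.
P = 121 V × 1.480 A = 179.1 W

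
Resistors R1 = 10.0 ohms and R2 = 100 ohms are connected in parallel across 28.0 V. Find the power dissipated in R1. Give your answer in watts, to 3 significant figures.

78.4 W

R1 sits directly across the source, so P = V²/R with V = 28.0 V.
P_R1 = V² / R1 = (28.0)² / 10.0 Ω = 78.40 W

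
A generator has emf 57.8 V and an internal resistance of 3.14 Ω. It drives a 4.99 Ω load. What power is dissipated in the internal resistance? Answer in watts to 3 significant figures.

159 W

The internal resistance carries the same current as the load; P_int = I²r.
I = ε / (r + R) = 57.8 / (3.14 + 4.99) = 7.109 A
P_int = I² r = (7.109)² × 3.14 = 158.7 W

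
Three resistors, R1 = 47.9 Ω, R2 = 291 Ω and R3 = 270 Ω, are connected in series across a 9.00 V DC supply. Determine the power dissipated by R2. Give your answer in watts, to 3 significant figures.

Every series element carries the same I. Get I from the total resistance, then P = I² × R2.
R_total = 47.9 + 291 + 270 = 608.9 Ω
I = V / R_total = 9.00 / 608.9 = 0.01478 A
P_R2 = I² × R2 = (0.01478)² × 291 = 0.06357 W

0.0636 W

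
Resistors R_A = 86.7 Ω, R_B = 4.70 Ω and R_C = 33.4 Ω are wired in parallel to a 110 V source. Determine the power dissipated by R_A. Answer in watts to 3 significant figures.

140 W

Each parallel branch sees the full supply voltage, so P = V²/R applies directly to the target branch.
P_R_A = V² / R_A = (110)² / 86.7 Ω = 139.6 W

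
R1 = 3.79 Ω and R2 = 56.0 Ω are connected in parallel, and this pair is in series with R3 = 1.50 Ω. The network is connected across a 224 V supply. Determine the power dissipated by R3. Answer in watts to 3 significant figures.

2950 W

Reduce the parallel combination to a single R_p; the circuit then becomes R_p in series with the remaining resistor.
R_p = (3.79×56.0)/(3.79+56.0) = 3.550 Ω
R_total = R_p + 1.50 = 3.550 + 1.50 = 5.050 Ω
I = V / R_total = 224 / 5.050 = 44.36 A
R3 is the series element, so its power is I²R.
P_R3 = (44.36)² × 1.50 = 2952 W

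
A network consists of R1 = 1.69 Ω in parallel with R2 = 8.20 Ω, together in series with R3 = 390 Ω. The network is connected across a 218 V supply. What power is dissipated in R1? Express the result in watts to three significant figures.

0.360 W

First find R_p for the parallel pair, then treat R_p + R3 as a series loop.
R_p = (1.69×8.20)/(1.69+8.20) = 1.401 Ω
R_total = R_p + 390 = 1.401 + 390 = 391.4 Ω
I = V / R_total = 218 / 391.4 = 0.5570 A
Voltage across the parallel pair: V_p = I × R_p = 0.5570 × 1.401 = 0.7804 V
R1 has V_p across it, so P = V_p²/R1.
P_R1 = (0.7804)² / 1.69 = 0.3604 W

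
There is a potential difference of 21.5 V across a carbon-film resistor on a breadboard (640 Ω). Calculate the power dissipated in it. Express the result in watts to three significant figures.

0.722 W

We know the drop across the element and its resistance — P = V²/R, one step.
P = (21.5 V)² / 640 Ω = 0.7223 W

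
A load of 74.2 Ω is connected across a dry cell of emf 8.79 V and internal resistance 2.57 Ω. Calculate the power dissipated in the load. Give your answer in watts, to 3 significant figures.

Load and internal resistance form a series loop — compute the loop current, then the load power via I²R.
I = ε / (r + R) = 8.79 / (2.57 + 74.2) = 0.1145 A
P_load = I² R = (0.1145)² × 74.2 = 0.9727 W

0.973 W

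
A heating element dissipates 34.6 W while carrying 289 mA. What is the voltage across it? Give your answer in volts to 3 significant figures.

From P = V I = I²R = V²/R, with the two given quantities we get V = P / I.
V = 34.6 / 0.2890 = 119.7 V

120 V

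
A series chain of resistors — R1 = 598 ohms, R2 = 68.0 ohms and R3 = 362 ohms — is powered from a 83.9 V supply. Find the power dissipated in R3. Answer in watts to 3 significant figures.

2.41 W

Every series element carries the same I. Get I from the total resistance, then P = I² × R3.
R_total = 598 + 68.0 + 362 = 1028 Ω
I = V / R_total = 83.9 / 1028 = 0.08161 A
P_R3 = I² × R3 = (0.08161)² × 362 = 2.411 W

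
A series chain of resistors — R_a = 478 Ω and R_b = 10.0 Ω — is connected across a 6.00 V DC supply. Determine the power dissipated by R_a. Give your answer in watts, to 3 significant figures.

0.0723 W

Series elements share the same current, so find I first, then use P = I²R.
R_total = 478 + 10.0 = 488.0 Ω
I = V / R_total = 6.00 / 488.0 = 0.01230 A
P_R_a = I² × R_a = (0.01230)² × 478 = 0.07226 W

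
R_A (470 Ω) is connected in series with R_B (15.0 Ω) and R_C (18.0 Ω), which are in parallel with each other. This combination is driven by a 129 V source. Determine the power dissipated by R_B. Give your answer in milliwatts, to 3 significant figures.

First combine the parallel branches into one equivalent R_p, then R_A + R_p is a series pair.
R_p = (15.0×18.0)/(15.0+18.0) = 8.182 Ω
R_total = 470 + 8.182 = 478.2 Ω
I = V / R_total = 129 / 478.2 = 0.2698 A
Voltage across the parallel pair: V_p = I × R_p = 0.2698 × 8.182 = 2.207 V
R_B is across V_p, so use P = V²/R for that branch.
P_R_B = (2.207)² / 15.0 = 0.3248 W

325 mW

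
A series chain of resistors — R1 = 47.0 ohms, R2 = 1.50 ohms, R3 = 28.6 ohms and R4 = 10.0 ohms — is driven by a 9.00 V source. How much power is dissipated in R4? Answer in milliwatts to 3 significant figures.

The current is common to all series resistors; compute it, then apply P = I²R for the target.
R_total = 47.0 + 1.50 + 28.6 + 10.0 = 87.10 Ω
I = V / R_total = 9.00 / 87.10 = 0.1033 A
P_R4 = I² × R4 = (0.1033)² × 10.0 = 0.1068 W

107 mW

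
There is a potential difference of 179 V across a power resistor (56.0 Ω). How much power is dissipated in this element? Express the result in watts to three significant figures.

V and R are stated; P = V²/R avoids computing the current.
P = (179 V)² / 56.0 Ω = 572.2 W

572 W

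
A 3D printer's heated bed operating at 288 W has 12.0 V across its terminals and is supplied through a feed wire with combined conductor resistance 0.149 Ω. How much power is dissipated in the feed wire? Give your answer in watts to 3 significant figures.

85.8 W

Only the current and the line resistance are needed for the I²R loss.
I = P / V = 288 / 12.0 = 24.00 A through the feed wire.
P_line = I² R_line = (24.00)² × 0.149 = 85.82 W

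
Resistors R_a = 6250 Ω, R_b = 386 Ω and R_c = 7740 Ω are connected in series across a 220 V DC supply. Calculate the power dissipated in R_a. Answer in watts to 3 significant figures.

Since the resistors are in series they all carry the loop current I = V/R_total; the power in any one is I²R.
R_total = 6250 + 386 + 7740 = 14380 Ω
I = V / R_total = 220 / 14380 = 0.01530 A
P_R_a = I² × R_a = (0.01530)² × 6250 = 1.464 W

1.46 W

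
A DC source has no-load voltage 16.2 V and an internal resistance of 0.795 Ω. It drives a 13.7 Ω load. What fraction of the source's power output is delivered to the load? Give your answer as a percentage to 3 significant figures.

94.5 %

The source delivers εI, of which I²R reaches the load and I²r is lost; since I is common, η = R/(R+r).
η = R / (R + r) = 13.7 / (13.7 + 0.795) = 0.9452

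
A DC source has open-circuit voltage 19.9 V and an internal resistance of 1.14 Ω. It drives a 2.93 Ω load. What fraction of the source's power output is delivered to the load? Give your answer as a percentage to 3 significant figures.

η = P_load/(P_load+P_int) = I²R/(I²R+I²r) = R/(R+r) — the I² cancels for series elements.
η = R / (R + r) = 2.93 / (2.93 + 1.14) = 0.7199

72.0 %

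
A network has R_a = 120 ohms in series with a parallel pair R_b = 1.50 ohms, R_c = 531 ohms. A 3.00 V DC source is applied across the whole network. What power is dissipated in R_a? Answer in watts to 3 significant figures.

0.0732 W

Collapse R_b‖R_c to a single equivalent, reducing the network to two series elements.
R_p = (1.50×531)/(1.50+531) = 1.496 Ω
R_total = 120 + 1.496 = 121.5 Ω
I = V / R_total = 3.00 / 121.5 = 0.02469 A
R_a is in the main series path, so its power is I²R_a.
P_R_a = (0.02469)² × 120 = 0.07316 W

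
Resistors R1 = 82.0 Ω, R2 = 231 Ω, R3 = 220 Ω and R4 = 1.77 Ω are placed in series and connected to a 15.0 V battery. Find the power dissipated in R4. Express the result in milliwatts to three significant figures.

1.39 mW

The current is common to all series resistors; compute it, then apply P = I²R for the target.
R_total = 82.0 + 231 + 220 + 1.77 = 534.8 Ω
I = V / R_total = 15.0 / 534.8 = 0.02805 A
P_R4 = I² × R4 = (0.02805)² × 1.77 = 0.001393 W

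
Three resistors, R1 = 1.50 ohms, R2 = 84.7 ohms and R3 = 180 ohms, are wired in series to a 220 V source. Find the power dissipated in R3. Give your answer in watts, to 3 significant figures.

Every series element carries the same I. Get I from the total resistance, then P = I² × R3.
R_total = 1.50 + 84.7 + 180 = 266.2 Ω
I = V / R_total = 220 / 266.2 = 0.8264 A
P_R3 = I² × R3 = (0.8264)² × 180 = 122.9 W

123 W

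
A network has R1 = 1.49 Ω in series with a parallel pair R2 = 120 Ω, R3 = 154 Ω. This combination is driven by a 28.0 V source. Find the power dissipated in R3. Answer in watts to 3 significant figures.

4.87 W

Replace R2 and R3 with their parallel equivalent so the circuit becomes R1 in series with R_p.
R_p = (120×154)/(120+154) = 67.45 Ω
R_total = 1.49 + 67.45 = 68.94 Ω
I = V / R_total = 28.0 / 68.94 = 0.4062 A
Voltage across the parallel pair: V_p = I × R_p = 0.4062 × 67.45 = 27.39 V
With V_p across R3, its power is V_p²/R3.
P_R3 = (27.39)² / 154 = 4.873 W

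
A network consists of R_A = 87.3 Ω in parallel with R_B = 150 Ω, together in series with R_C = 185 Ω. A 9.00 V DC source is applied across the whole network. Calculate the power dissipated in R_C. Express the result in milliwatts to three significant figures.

260 mW

First find R_p for the parallel pair, then treat R_p + R_C as a series loop.
R_p = (87.3×150)/(87.3+150) = 55.18 Ω
R_total = R_p + 185 = 55.18 + 185 = 240.2 Ω
I = V / R_total = 9.00 / 240.2 = 0.03747 A
All the supply current flows through R_C; use P = I²R_C.
P_R_C = (0.03747)² × 185 = 0.2598 W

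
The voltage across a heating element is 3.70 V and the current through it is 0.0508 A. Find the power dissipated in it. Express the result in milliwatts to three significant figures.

188 mW

Both the voltage across and the current through the element are known, so P = V I applies directly.
P = 3.70 V × 0.05080 A = 0.1880 W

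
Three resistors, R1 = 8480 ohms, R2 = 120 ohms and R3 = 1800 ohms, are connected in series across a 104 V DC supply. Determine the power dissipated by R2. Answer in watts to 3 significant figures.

Series elements share the same current, so find I first, then use P = I²R.
R_total = 8480 + 120 + 1800 = 10400 Ω
I = V / R_total = 104 / 10400 = 0.01000 A
P_R2 = I² × R2 = (0.01000)² × 120 = 0.01200 W

0.0120 W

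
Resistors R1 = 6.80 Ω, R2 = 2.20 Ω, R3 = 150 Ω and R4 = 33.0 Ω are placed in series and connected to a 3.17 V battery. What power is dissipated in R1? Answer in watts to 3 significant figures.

Every series element carries the same I. Get I from the total resistance, then P = I² × R1.
R_total = 6.80 + 2.20 + 150 + 33.0 = 192.0 Ω
I = V / R_total = 3.17 / 192.0 = 0.01651 A
P_R1 = I² × R1 = (0.01651)² × 6.80 = 0.001854 W

0.00185 W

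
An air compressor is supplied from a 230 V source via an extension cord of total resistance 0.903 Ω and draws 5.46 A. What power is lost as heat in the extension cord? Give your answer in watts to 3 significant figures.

The extension cord is a series resistance carrying the load current; its dissipation is I²R_line.
The extension cord carries the full 5.46 A.
P_line = I² R_line = (5.460)² × 0.903 = 26.92 W

26.9 W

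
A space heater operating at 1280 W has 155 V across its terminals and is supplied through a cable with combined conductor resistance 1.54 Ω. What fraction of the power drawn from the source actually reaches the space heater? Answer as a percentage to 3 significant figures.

92.4 %

I = P / V = 1280 / 155 = 8.258 A through the cable.
P_line = I² R_line = (8.258)² × 1.54 = 105.0 W
P_source = P_load + P_line = 1280 + 105.0 = 1385 W
η = P_load / P_source = 1280 / 1385 = 0.9242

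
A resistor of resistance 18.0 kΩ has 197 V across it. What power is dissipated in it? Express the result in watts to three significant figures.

2.16 W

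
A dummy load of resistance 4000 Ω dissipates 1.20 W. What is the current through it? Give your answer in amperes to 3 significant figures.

Inverting the appropriate power form: I = √(P / R).
I = √(1.20 / 4000) = 0.01732 A

0.0173 A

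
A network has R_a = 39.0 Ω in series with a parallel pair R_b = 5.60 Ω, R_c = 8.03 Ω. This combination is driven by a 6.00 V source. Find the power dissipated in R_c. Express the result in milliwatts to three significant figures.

Reduce the parallel pair to R_p first; the network is then a simple series string.
R_p = (5.60×8.03)/(5.60+8.03) = 3.299 Ω
R_total = 39.0 + 3.299 = 42.30 Ω
I = V / R_total = 6.00 / 42.30 = 0.1418 A
Voltage across the parallel pair: V_p = I × R_p = 0.1418 × 3.299 = 0.4680 V
R_c is across V_p, so use P = V²/R for that branch.
P_R_c = (0.4680)² / 8.03 = 0.02727 W

27.3 mW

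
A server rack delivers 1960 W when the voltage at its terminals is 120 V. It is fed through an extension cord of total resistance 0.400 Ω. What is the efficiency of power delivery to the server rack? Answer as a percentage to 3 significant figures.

I = P / V = 1960 / 120 = 16.33 A through the extension cord.
P_line = I² R_line = (16.33)² × 0.400 = 106.7 W
P_source = P_load + P_line = 1960 + 106.7 = 2067 W
η = P_load / P_source = 1960 / 2067 = 0.9484

94.8 %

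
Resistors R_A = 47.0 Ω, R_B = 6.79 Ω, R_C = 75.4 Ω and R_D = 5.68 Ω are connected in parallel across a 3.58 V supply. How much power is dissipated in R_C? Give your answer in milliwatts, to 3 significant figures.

Each parallel branch sees the full supply voltage, so P = V²/R applies directly to the target branch.
P_R_C = V² / R_C = (3.58)² / 75.4 Ω = 0.1700 W

170 mW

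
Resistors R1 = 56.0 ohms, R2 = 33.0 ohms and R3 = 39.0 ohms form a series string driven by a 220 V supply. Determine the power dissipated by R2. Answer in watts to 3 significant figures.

97.5 W

Every series element carries the same I. Get I from the total resistance, then P = I² × R2.
R_total = 56.0 + 33.0 + 39.0 = 128.0 Ω
I = V / R_total = 220 / 128.0 = 1.719 A
P_R2 = I² × R2 = (1.719)² × 33.0 = 97.49 W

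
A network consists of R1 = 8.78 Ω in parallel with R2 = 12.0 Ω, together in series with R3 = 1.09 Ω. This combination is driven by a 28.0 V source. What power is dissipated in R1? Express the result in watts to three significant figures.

Reduce the parallel combination to a single R_p; the circuit then becomes R_p in series with the remaining resistor.
R_p = (8.78×12.0)/(8.78+12.0) = 5.070 Ω
R_total = R_p + 1.09 = 5.070 + 1.09 = 6.160 Ω
I = V / R_total = 28.0 / 6.160 = 4.545 A
Voltage across the parallel pair: V_p = I × R_p = 4.545 × 5.070 = 23.05 V
R1 has V_p across it, so P = V_p²/R1.
P_R1 = (23.05)² / 8.78 = 60.49 W

60.5 W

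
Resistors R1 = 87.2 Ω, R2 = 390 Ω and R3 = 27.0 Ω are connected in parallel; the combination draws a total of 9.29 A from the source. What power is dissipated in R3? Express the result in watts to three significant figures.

1230 W

The branches share the same voltage, but only the total current is given — find V from the equivalent resistance first.
1/R_eq = 1/87.2 + 1/390 + 1/27.0 ⇒ R_eq = 19.58 Ω
V = I_total × R_eq = 9.290 × 19.58 = 181.9 V
P_R3 = V² / R3 = (181.9)² / 27.0 = 1226 W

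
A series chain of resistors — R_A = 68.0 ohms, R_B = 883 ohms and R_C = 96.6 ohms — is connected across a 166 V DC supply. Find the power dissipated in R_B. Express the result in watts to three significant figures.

Since the resistors are in series they all carry the loop current I = V/R_total; the power in any one is I²R.
R_total = 68.0 + 883 + 96.6 = 1048 Ω
I = V / R_total = 166 / 1048 = 0.1585 A
P_R_B = I² × R_B = (0.1585)² × 883 = 22.17 W

22.2 W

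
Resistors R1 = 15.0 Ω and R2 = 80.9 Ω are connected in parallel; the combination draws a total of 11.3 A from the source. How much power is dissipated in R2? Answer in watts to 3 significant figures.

253 W

Only the total current is stated, so first find the parallel equivalent to get the voltage across the combination.
1/R_eq = 1/15.0 + 1/80.9 ⇒ R_eq = 12.65 Ω
V = I_total × R_eq = 11.30 × 12.65 = 143.0 V
P_R2 = V² / R2 = (143.0)² / 80.9 = 252.7 W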